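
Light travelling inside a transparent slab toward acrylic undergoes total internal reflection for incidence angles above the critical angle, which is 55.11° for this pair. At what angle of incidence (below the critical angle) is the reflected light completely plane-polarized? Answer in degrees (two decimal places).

n₂/n₁ = sin θ_c = sin 55.11° = 0.8203.
tan θ_B equals the same ratio, so θ_B = arctan(0.8203) = 39.36°.

θ_B ≈ 39.36°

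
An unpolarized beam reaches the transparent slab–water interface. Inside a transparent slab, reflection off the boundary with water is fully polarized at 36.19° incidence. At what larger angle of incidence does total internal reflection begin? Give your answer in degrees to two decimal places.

θ_c ≈ 47.02°

n₂/n₁ = tan 36.19° = 0.7316; the critical angle satisfies sin θ_c = n₂/n₁.
θ_c = arcsin(0.7316) = 47.02°.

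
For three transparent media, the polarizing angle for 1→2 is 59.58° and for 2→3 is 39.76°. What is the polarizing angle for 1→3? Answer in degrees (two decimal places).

θ_B ≈ 54.79°

n₂/n₁ = tan 59.58° = 1.7031 and n₃/n₂ = tan 39.76° = 0.8320.
So n₃/n₁ = (n₂/n₁)(n₃/n₂) = 1.7031 × 0.8320 = 1.4170.
θ_B(1→3) = arctan(1.4170) = 54.79°.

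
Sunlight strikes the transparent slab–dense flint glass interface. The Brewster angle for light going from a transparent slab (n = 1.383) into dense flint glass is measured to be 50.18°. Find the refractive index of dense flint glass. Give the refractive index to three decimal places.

n ≈ 1.659

At the Brewster angle, tan θ_B = n₂/n₁ with n₁ on the incident side (a transparent slab) and n₂ on the transmitted side (dense flint glass).
n₂ = n₁ tan θ_B = 1.383 × tan 50.18° = 1.659.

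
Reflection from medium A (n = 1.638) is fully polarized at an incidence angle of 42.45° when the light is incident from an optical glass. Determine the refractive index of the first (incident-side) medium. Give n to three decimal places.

Full polarization of the reflected beam means tan θ_B = n₂/n₁, where n₁ is the incident medium (an optical glass).
n₁ = n₂ / tan θ_B = 1.638 / tan 42.45° = 1.791.

n ≈ 1.791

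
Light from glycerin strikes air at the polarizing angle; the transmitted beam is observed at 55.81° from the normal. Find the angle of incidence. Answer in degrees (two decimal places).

θ_B ≈ 34.19°

At Brewster's angle the reflected and refracted rays are perpendicular, so θ_B + θ_t = 90°.
θ_B = 90° − 55.81° = 34.19°.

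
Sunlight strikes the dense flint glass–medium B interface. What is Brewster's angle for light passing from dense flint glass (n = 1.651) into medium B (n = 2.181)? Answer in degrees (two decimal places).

θ_B ≈ 52.87°

Brewster's condition: tan θ_B = n₂/n₁ = 2.181/1.651 = 1.3210. Taking the arctangent, θ_B = 52.87°.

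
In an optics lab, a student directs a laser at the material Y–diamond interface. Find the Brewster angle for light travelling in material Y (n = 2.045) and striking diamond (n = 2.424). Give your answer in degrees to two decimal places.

Brewster's condition: tan θ_B = n₂/n₁ = 2.424/2.045 = 1.1853. Taking the arctangent, θ_B = 49.85°.

θ_B ≈ 49.85°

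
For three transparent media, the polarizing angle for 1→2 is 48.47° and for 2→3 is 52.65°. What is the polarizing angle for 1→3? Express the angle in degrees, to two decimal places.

n₂/n₁ = tan 48.47° = 1.1291 and n₃/n₂ = tan 52.65° = 1.3103.
Multiplying, n₃/n₁ = 1.1291 × 1.3103 = 1.4795, and θ_B(1→3) = arctan 1.4795 = 55.94°.

θ_B ≈ 55.94°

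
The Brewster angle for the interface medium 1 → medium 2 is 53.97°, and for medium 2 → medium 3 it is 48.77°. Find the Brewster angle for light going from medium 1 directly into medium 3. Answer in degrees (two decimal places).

θ_B ≈ 57.49°

n₂/n₁ = tan 53.97° = 1.3749 and n₃/n₂ = tan 48.77° = 1.1411.
So n₃/n₁ = (n₂/n₁)(n₃/n₂) = 1.3749 × 1.1411 = 1.5688.
θ_B(1→3) = arctan(1.5688) = 57.49°.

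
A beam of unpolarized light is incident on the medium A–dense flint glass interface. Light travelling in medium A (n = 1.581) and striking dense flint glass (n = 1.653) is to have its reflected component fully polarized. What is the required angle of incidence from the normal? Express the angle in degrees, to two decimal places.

tan θ_B = n₂/n₁ = 1.653/1.581 = 1.0455. Taking the arctangent, θ_B = 46.28°.

θ_B ≈ 46.28°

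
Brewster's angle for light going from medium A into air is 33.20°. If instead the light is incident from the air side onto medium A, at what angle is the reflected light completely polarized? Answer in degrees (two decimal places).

Reversing the direction swaps n₁ and n₂, so tan θ_B' = 1/tan θ_B and θ_B' = 90° − θ_B.
Hence θ_B' = 90° − 33.20° = 56.80°.

θ_B' ≈ 56.80°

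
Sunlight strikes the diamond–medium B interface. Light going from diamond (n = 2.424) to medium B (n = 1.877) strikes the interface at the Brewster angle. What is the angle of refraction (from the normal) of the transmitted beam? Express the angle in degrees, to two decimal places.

tan θ_B = n₂/n₁ = 1.877/2.424 = 0.7743, so θ_B = 37.75°.
At Brewster's angle the reflected and refracted rays are perpendicular, so θ_t = 90° − θ_B = 90° − 37.75° = 52.25°.

θ_t ≈ 52.25°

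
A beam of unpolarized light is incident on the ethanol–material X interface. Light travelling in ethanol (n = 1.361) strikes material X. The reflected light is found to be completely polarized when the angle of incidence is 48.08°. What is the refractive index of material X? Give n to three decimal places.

n ≈ 1.516

At Brewster's angle, tan θ_B = n₂/n₁ with n₁ on the incident side (ethanol) and n₂ on the transmitted side (material X).
n₂ = n₁ tan θ_B = 1.361 × tan 48.08° = 1.516.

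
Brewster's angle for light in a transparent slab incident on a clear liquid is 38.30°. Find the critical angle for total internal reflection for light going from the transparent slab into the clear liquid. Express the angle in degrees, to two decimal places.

θ_c ≈ 52.16°

n₂/n₁ = tan 38.30° = 0.7898; the critical angle satisfies sin θ_c = n₂/n₁.
θ_c = arcsin(0.7898) = 52.16°.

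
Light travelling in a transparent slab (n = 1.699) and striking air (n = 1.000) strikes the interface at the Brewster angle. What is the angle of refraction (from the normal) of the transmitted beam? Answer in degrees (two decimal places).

θ_t ≈ 59.52°

θ_B = arctan(n₂/n₁) = arctan(1.000/1.699) = 30.48°.
Since θ_B + θ_t = 90° at Brewster incidence, θ_t = 90° − 30.48° = 59.52°.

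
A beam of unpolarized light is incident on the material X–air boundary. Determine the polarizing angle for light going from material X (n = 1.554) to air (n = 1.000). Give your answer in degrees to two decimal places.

Here n₂/n₁ = 1.000/1.554 = 0.6435, and Brewster's law gives tan θ_B = n₂/n₁.
θ_B = arctan(0.6435) = 32.76°.

θ_B ≈ 32.76°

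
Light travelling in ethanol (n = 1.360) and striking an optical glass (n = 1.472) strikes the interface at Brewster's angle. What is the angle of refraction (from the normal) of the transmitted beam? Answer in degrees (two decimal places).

θ_t ≈ 42.74°

tan θ_B = n₂/n₁ = 1.472/1.360 = 1.0824, so θ_B = 47.26°.
The refracted ray is perpendicular to the reflected ray, so θ_t = 90° − θ_B = 42.74°.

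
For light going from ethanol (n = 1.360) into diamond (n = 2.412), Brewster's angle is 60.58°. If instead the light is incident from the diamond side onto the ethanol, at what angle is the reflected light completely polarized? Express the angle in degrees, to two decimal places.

θ_B' ≈ 29.42°

Reversing the direction swaps n₁ and n₂, so tan θ_B' = 1/tan θ_B and θ_B' = 90° − θ_B.
Hence θ_B' = 90° − 60.58° = 29.42°.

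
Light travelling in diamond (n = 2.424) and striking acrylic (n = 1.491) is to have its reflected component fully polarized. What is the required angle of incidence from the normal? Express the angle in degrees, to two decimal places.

Here n₂/n₁ = 1.491/2.424 = 0.6151, and Brewster's law gives tan θ_B = n₂/n₁. Taking the arctangent, θ_B = 31.60°.

θ_B ≈ 31.60°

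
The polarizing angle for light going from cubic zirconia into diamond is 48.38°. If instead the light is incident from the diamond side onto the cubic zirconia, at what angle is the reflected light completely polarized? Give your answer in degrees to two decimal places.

The two Brewster angles are complementary: θ_B' = 90° − θ_B = 90° − 48.38° = 41.62°.

θ_B' ≈ 41.62°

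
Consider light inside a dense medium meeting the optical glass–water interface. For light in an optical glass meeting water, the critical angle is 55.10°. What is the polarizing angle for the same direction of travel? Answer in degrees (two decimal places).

At the critical angle sin θ_c = n₂/n₁, giving n₂/n₁ = sin 55.10° = 0.8202.
Then tan θ_B = n₂/n₁ = 0.8202, so θ_B = arctan 0.8202 = 39.36°.

θ_B ≈ 39.36°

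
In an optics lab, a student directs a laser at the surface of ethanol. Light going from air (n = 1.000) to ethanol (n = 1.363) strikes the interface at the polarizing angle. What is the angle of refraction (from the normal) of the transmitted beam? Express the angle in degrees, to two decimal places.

θ_t ≈ 36.27°

First find Brewster's angle: tan θ_B = 1.363/1.000 = 1.3630, giving θ_B = 53.73°.
At Brewster's angle the reflected and refracted rays are perpendicular, so θ_t = 90° − θ_B = 90° − 53.73° = 36.27°.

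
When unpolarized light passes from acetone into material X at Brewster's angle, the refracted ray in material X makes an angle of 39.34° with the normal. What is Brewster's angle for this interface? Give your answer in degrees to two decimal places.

θ_B ≈ 50.66°

Brewster's condition makes the reflected and refracted beams perpendicular: θ_B + θ_t = 90°.
So θ_B = 90° − θ_t = 90° − 39.34° = 50.66°.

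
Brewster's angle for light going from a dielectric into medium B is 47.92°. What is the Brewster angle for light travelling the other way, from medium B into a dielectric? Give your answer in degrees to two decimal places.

Reversing the direction swaps n₁ and n₂, so tan θ_B' = 1/tan θ_B and θ_B' = 90° − θ_B.
Hence θ_B' = 90° − 47.92° = 42.08°.

θ_B' ≈ 42.08°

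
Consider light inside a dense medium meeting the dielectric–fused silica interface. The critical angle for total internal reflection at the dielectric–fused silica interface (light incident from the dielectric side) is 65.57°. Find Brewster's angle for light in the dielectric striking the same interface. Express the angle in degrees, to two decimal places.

sin θ_c = n₂/n₁, so n₂/n₁ = sin 65.57° = 0.9105.
Brewster: tan θ_B = n₂/n₁ = 0.9105.
θ_B = arctan(0.9105) = 42.32°.

θ_B ≈ 42.32°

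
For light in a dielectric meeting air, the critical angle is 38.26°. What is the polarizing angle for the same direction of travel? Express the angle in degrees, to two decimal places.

n₂/n₁ = sin θ_c = sin 38.26° = 0.6192.
tan θ_B equals the same ratio, so θ_B = arctan(0.6192) = 31.77°.

θ_B ≈ 31.77°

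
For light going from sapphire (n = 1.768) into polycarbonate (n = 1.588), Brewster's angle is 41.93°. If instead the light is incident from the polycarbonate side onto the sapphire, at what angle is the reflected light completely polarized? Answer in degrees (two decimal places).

Reversing the direction swaps n₁ and n₂, so tan θ_B' = 1/tan θ_B and θ_B' = 90° − θ_B.
Hence θ_B' = 90° − 41.93° = 48.07°.

θ_B' ≈ 48.07°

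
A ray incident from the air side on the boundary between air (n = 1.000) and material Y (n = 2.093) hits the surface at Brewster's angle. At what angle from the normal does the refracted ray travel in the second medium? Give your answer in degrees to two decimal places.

tan θ_B = n₂/n₁ = 2.093/1.000 = 2.0930, so θ_B = 64.46°.
At Brewster's angle the reflected and refracted rays are perpendicular, so θ_t = 90° − θ_B = 90° − 64.46° = 25.54°.

θ_t ≈ 25.54°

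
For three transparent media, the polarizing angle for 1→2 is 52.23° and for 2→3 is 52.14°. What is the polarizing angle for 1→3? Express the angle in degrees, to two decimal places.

n₂/n₁ = tan 52.23° = 1.2906 and n₃/n₂ = tan 52.14° = 1.2864.
Multiplying, n₃/n₁ = 1.2906 × 1.2864 = 1.6602, and θ_B(1→3) = arctan 1.6602 = 58.94°.

θ_B ≈ 58.94°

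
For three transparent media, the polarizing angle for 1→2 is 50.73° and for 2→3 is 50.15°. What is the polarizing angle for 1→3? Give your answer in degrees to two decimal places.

n₂/n₁ = tan 50.73° = 1.2231 and n₃/n₂ = tan 50.15° = 1.1981.
Multiplying, n₃/n₁ = 1.2231 × 1.1981 = 1.4654, and θ_B(1→3) = arctan 1.4654 = 55.69°.

θ_B ≈ 55.69°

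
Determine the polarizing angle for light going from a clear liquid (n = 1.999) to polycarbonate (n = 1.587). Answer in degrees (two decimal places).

tan θ_B = n₂/n₁ = 1.587/1.999 = 0.7939. Taking the arctangent, θ_B = 38.45°.

θ_B ≈ 38.45°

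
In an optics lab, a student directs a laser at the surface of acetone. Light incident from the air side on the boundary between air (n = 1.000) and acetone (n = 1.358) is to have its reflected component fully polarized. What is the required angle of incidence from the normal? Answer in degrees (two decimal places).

θ_B ≈ 53.63°

The reflected p-component vanishes when tan θ_B = n₂/n₁.
Brewster's condition: tan θ_B = n₂/n₁ = 1.358/1.000 = 1.3580.
θ_B = arctan(1.3580) = 53.63°.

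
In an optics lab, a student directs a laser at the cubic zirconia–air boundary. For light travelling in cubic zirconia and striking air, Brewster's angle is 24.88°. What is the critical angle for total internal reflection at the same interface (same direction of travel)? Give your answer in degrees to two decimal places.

From Brewster, n₂/n₁ = tan θ_B = tan 24.88° = 0.4638.
Then sin θ_c = n₂/n₁ = 0.4638, so θ_c = arcsin 0.4638 = 27.63°.

θ_c ≈ 27.63°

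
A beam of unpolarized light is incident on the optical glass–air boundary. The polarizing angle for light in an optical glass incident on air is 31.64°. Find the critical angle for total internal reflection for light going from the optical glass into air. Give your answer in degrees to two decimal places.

From Brewster, n₂/n₁ = tan θ_B = tan 31.64° = 0.6162.
Then sin θ_c = n₂/n₁ = 0.6162, so θ_c = arcsin 0.6162 = 38.04°.

θ_c ≈ 38.04°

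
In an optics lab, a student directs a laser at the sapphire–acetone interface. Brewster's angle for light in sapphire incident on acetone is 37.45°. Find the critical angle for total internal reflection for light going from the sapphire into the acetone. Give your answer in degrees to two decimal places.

n₂/n₁ = tan 37.45° = 0.7659; the critical angle satisfies sin θ_c = n₂/n₁.
θ_c = arcsin(0.7659) = 49.99°.

θ_c ≈ 49.99°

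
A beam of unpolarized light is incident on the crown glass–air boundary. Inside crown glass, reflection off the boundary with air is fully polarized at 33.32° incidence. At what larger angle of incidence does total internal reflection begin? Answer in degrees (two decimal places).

θ_c ≈ 41.10°

From Brewster, n₂/n₁ = tan θ_B = tan 33.32° = 0.6574.
Then sin θ_c = n₂/n₁ = 0.6574, so θ_c = arcsin 0.6574 = 41.10°.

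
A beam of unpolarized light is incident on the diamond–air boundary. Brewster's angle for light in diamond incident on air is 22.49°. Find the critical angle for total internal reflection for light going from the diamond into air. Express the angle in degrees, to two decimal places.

n₂/n₁ = tan 22.49° = 0.4140; the critical angle satisfies sin θ_c = n₂/n₁.
θ_c = arcsin(0.4140) = 24.46°.

θ_c ≈ 24.46°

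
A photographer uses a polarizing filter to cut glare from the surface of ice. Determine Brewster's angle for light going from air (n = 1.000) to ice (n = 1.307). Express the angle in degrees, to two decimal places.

θ_B ≈ 52.58°

Brewster's condition: tan θ_B = n₂/n₁ = 1.307/1.000 = 1.3070.
So θ_B = arctan 1.3070 = 52.58°.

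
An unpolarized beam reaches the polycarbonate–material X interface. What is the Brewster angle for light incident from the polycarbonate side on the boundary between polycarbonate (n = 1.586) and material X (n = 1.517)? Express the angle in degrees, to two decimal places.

θ_B ≈ 43.73°

tan θ_B = n₂/n₁ = 1.517/1.586 = 0.9565.
So θ_B = arctan 0.9565 = 43.73°.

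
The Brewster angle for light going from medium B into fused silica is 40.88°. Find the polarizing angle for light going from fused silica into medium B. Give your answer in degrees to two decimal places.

θ_B' ≈ 49.12°

Reversing the direction swaps n₁ and n₂, so tan θ_B' = 1/tan θ_B and θ_B' = 90° − θ_B.
Hence θ_B' = 90° − 40.88° = 49.12°.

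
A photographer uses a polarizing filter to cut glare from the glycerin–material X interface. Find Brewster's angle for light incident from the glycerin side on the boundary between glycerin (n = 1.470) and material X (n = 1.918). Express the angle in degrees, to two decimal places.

θ_B ≈ 52.53°

At Brewster's angle the reflected and refracted rays are perpendicular, which with Snell's law gives tan θ_B = n₂/n₁.
tan θ_B = n₂/n₁ = 1.918/1.470 = 1.3048. Taking the arctangent, θ_B = 52.53°.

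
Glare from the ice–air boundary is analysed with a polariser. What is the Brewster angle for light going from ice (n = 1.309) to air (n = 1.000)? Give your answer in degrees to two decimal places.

θ_B ≈ 37.38°

Brewster's condition: tan θ_B = n₂/n₁ = 1.000/1.309 = 0.7639.
So θ_B = arctan 0.7639 = 37.38°.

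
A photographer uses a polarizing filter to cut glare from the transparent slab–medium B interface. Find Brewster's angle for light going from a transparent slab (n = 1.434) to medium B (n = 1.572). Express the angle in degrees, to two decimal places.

θ_B ≈ 47.63°

The reflected p-component vanishes when tan θ_B = n₂/n₁.
tan θ_B = n₂/n₁ = 1.572/1.434 = 1.0962.
θ_B = arctan(1.0962) = 47.63°.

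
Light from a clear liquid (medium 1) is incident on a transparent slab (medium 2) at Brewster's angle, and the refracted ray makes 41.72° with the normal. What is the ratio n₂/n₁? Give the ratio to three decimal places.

θ_B + θ_t = 90°, so θ_B = 90° − 41.72° = 48.28°.
Then n₂/n₁ = tan θ_B = tan 48.28° = 1.122.

n₂/n₁ ≈ 1.122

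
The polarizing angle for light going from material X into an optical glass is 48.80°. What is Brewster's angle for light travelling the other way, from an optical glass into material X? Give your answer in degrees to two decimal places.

The two Brewster angles are complementary: θ_B' = 90° − θ_B = 90° − 48.80° = 41.20°.

θ_B' ≈ 41.20°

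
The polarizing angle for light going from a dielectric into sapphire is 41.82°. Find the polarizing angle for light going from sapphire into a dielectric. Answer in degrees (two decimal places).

θ_B' ≈ 48.18°

Reversing the direction swaps n₁ and n₂, so tan θ_B' = 1/tan θ_B and θ_B' = 90° − θ_B.
Hence θ_B' = 90° − 41.82° = 48.18°.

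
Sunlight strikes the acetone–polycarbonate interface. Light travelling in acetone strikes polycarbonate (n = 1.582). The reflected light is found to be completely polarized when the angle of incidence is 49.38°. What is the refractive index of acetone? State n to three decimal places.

n ≈ 1.357

At the Brewster angle, tan θ_B = n₂/n₁ with n₁ on the incident side (acetone) and n₂ on the transmitted side (polycarbonate).
n₁ = n₂ / tan θ_B = 1.582 / tan 49.38° = 1.357.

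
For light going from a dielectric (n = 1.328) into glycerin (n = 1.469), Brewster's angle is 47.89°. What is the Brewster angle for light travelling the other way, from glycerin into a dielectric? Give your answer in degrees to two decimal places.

θ_B' ≈ 42.11°

The two Brewster angles are complementary: θ_B' = 90° − θ_B = 90° − 47.89° = 42.11°.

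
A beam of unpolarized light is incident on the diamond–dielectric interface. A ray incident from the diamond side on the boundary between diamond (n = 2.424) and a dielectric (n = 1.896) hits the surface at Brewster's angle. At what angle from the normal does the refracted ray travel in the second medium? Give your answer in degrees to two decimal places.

θ_t ≈ 51.97°

First find Brewster's angle: tan θ_B = 1.896/2.424 = 0.7822, giving θ_B = 38.03°.
Since θ_B + θ_t = 90° at Brewster incidence, θ_t = 90° − 38.03° = 51.97°.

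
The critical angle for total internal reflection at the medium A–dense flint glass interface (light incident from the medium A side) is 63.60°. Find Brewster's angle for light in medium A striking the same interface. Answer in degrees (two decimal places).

At the critical angle sin θ_c = n₂/n₁, giving n₂/n₁ = sin 63.60° = 0.8957.
Then tan θ_B = n₂/n₁ = 0.8957, so θ_B = arctan 0.8957 = 41.85°.

θ_B ≈ 41.85°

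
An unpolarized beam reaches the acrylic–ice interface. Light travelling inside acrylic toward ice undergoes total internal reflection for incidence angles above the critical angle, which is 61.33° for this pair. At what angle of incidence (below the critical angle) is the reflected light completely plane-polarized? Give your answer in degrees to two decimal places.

sin θ_c = n₂/n₁, so n₂/n₁ = sin 61.33° = 0.8774.
Brewster: tan θ_B = n₂/n₁ = 0.8774.
θ_B = arctan(0.8774) = 41.26°.

θ_B ≈ 41.26°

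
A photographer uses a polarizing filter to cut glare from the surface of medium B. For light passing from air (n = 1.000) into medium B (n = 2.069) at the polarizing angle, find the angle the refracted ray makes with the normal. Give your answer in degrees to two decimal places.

First find Brewster's angle: tan θ_B = 2.069/1.000 = 2.0690, giving θ_B = 64.20°.
Since θ_B + θ_t = 90° at Brewster incidence, θ_t = 90° − 64.20° = 25.80°.

θ_t ≈ 25.80°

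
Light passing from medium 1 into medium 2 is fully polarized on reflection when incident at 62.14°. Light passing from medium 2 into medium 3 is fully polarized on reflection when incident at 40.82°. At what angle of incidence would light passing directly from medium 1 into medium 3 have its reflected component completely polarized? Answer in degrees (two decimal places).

tan θ_B(1→2) = n₂/n₁ = tan 62.14° = 1.8919.
tan θ_B(2→3) = n₃/n₂ = tan 40.82° = 0.8638.
n₃/n₁ = 1.6342. Then tan θ_B(1→3) = n₃/n₁, so θ_B(1→3) = arctan(1.6342) = 58.54°.

θ_B ≈ 58.54°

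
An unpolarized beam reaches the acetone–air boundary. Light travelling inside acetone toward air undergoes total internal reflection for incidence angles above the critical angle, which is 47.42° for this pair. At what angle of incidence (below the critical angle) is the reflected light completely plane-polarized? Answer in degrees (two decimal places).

θ_B ≈ 36.37°

n₂/n₁ = sin θ_c = sin 47.42° = 0.7363.
tan θ_B equals the same ratio, so θ_B = arctan(0.7363) = 36.37°.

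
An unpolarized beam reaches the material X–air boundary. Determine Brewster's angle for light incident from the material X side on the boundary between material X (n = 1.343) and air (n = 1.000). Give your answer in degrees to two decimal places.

θ_B ≈ 36.67°

tan θ_B = n₂/n₁ = 1.000/1.343 = 0.7446.
So θ_B = arctan 0.7446 = 36.67°.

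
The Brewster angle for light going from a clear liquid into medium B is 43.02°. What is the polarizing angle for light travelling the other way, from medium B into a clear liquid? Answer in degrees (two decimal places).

θ_B' ≈ 46.98°

tan θ_B' = n₁/n₂ = 1/tan θ_B, so θ_B' = 90° − θ_B.
θ_B' = 90° − 43.02° = 46.98°.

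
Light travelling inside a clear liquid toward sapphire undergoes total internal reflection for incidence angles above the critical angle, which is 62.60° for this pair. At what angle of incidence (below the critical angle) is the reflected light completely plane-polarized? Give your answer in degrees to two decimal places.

θ_B ≈ 41.60°

sin θ_c = n₂/n₁, so n₂/n₁ = sin 62.60° = 0.8878.
Brewster: tan θ_B = n₂/n₁ = 0.8878.
θ_B = arctan(0.8878) = 41.60°.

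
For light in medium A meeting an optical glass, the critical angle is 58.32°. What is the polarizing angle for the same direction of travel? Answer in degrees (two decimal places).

At the critical angle sin θ_c = n₂/n₁, giving n₂/n₁ = sin 58.32° = 0.8510.
Then tan θ_B = n₂/n₁ = 0.8510, so θ_B = arctan 0.8510 = 40.40°.

θ_B ≈ 40.40°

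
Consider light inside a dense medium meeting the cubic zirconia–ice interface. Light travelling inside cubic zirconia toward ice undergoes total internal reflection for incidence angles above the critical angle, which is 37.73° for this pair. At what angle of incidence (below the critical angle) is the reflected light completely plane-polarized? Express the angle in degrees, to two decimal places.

At the critical angle sin θ_c = n₂/n₁, giving n₂/n₁ = sin 37.73° = 0.6119.
Then tan θ_B = n₂/n₁ = 0.6119, so θ_B = arctan 0.6119 = 31.46°.

θ_B ≈ 31.46°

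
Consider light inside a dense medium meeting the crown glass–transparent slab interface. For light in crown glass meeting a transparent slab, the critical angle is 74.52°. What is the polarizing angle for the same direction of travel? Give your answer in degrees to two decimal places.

n₂/n₁ = sin θ_c = sin 74.52° = 0.9637.
tan θ_B equals the same ratio, so θ_B = arctan(0.9637) = 43.94°.

θ_B ≈ 43.94°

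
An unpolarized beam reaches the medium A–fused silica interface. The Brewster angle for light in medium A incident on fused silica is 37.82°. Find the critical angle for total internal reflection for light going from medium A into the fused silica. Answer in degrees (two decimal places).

θ_c ≈ 50.92°

From Brewster, n₂/n₁ = tan θ_B = tan 37.82° = 0.7762.
Then sin θ_c = n₂/n₁ = 0.7762, so θ_c = arcsin 0.7762 = 50.92°.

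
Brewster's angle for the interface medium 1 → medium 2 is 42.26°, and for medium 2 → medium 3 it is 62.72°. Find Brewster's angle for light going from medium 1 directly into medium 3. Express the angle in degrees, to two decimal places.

n₂/n₁ = tan 42.26° = 0.9087 and n₃/n₂ = tan 62.72° = 1.9391.
So n₃/n₁ = (n₂/n₁)(n₃/n₂) = 0.9087 × 1.9391 = 1.7620.
θ_B(1→3) = arctan(1.7620) = 60.42°.

θ_B ≈ 60.42°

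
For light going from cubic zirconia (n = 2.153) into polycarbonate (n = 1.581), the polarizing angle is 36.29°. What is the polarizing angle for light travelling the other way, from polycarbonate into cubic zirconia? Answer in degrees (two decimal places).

tan θ_B' = n₁/n₂ = 1/tan θ_B, so θ_B' = 90° − θ_B.
θ_B' = 90° − 36.29° = 53.71°.

θ_B' ≈ 53.71°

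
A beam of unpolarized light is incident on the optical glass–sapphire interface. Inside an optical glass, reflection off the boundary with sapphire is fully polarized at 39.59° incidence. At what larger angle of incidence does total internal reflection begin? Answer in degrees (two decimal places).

θ_c ≈ 55.79°

n₂/n₁ = tan 39.59° = 0.8270; the critical angle satisfies sin θ_c = n₂/n₁.
θ_c = arcsin(0.8270) = 55.79°.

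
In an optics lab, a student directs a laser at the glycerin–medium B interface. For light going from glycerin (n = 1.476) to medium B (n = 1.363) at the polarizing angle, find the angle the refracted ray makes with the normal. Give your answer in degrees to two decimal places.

θ_t ≈ 47.28°

First find Brewster's angle: tan θ_B = 1.363/1.476 = 0.9234, giving θ_B = 42.72°.
Since θ_B + θ_t = 90° at Brewster incidence, θ_t = 90° − 42.72° = 47.28°.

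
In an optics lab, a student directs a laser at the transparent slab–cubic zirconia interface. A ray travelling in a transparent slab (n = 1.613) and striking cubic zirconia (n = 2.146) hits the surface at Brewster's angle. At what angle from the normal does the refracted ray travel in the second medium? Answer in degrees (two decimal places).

tan θ_B = n₂/n₁ = 2.146/1.613 = 1.3304, so θ_B = 53.07°.
At Brewster's angle the reflected and refracted rays are perpendicular, so θ_t = 90° − θ_B = 90° − 53.07° = 36.93°.

θ_t ≈ 36.93°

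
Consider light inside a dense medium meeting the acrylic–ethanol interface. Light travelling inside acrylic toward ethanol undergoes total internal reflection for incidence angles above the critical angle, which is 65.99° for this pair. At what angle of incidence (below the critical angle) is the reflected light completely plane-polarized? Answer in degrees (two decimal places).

θ_B ≈ 42.41°

sin θ_c = n₂/n₁, so n₂/n₁ = sin 65.99° = 0.9135.
Brewster: tan θ_B = n₂/n₁ = 0.9135.
θ_B = arctan(0.9135) = 42.41°.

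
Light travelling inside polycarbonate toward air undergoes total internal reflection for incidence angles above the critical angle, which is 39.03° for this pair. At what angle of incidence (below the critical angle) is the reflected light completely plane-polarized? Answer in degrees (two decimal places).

At the critical angle sin θ_c = n₂/n₁, giving n₂/n₁ = sin 39.03° = 0.6297.
Then tan θ_B = n₂/n₁ = 0.6297, so θ_B = arctan 0.6297 = 32.20°.

θ_B ≈ 32.20°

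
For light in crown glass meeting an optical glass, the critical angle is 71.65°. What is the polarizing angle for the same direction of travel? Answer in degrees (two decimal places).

θ_B ≈ 43.51°

n₂/n₁ = sin θ_c = sin 71.65° = 0.9492.
tan θ_B equals the same ratio, so θ_B = arctan(0.9492) = 43.51°.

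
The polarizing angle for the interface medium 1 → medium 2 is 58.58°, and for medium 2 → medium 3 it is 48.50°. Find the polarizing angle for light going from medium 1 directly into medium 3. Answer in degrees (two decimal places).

θ_B ≈ 61.61°

tan θ_B(1→2) = n₂/n₁ = tan 58.58° = 1.6370.
tan θ_B(2→3) = n₃/n₂ = tan 48.50° = 1.1303.
Multiplying, n₃/n₁ = 1.6370 × 1.1303 = 1.8503, and θ_B(1→3) = arctan 1.8503 = 61.61°.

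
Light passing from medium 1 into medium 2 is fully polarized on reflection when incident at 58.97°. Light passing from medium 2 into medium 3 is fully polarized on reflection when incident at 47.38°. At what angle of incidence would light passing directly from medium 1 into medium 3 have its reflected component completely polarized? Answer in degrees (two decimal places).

tan θ_B(1→2) = n₂/n₁ = tan 58.97° = 1.6623.
tan θ_B(2→3) = n₃/n₂ = tan 47.38° = 1.0867.
n₃/n₁ = 1.8065. Then tan θ_B(1→3) = n₃/n₁, so θ_B(1→3) = arctan(1.8065) = 61.03°.

θ_B ≈ 61.03°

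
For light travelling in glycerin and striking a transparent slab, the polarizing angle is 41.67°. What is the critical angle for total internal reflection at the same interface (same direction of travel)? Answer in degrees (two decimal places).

θ_c ≈ 62.88°

n₂/n₁ = tan 41.67° = 0.8900; the critical angle satisfies sin θ_c = n₂/n₁.
θ_c = arcsin(0.8900) = 62.88°.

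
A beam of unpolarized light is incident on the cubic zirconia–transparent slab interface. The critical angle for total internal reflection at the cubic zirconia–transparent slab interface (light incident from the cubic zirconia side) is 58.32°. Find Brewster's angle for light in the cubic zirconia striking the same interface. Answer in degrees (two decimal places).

At the critical angle sin θ_c = n₂/n₁, giving n₂/n₁ = sin 58.32° = 0.8510.
Then tan θ_B = n₂/n₁ = 0.8510, so θ_B = arctan 0.8510 = 40.40°.

θ_B ≈ 40.40°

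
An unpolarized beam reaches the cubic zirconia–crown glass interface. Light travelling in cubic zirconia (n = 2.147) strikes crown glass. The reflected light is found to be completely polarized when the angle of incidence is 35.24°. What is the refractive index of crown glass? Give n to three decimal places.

n ≈ 1.517

At the Brewster angle, tan θ_B = n₂/n₁ with n₁ on the incident side (cubic zirconia) and n₂ on the transmitted side (crown glass).
n₂ = n₁ tan θ_B = 2.147 × tan 35.24° = 1.517.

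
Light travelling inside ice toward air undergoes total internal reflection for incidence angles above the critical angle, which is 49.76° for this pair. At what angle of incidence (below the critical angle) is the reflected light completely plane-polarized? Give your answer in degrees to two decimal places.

θ_B ≈ 37.36°

sin θ_c = n₂/n₁, so n₂/n₁ = sin 49.76° = 0.7633.
Brewster: tan θ_B = n₂/n₁ = 0.7633.
θ_B = arctan(0.7633) = 37.36°.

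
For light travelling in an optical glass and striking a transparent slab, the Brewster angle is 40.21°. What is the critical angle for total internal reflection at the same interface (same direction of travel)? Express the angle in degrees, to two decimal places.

θ_c ≈ 57.71°

n₂/n₁ = tan 40.21° = 0.8454; the critical angle satisfies sin θ_c = n₂/n₁.
θ_c = arcsin(0.8454) = 57.71°.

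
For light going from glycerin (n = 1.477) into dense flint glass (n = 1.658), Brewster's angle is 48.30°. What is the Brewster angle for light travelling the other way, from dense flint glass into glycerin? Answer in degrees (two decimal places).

tan θ_B' = n₁/n₂ = 1/tan θ_B, so θ_B' = 90° − θ_B.
θ_B' = 90° − 48.30° = 41.70°.

θ_B' ≈ 41.70°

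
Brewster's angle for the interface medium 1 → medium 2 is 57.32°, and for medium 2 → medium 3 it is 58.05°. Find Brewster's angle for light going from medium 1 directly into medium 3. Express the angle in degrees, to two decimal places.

Each Brewster angle gives a ratio: n₂/n₁ = tan 57.32° = 1.5589, n₃/n₂ = tan 58.05° = 1.6034.
So n₃/n₁ = (n₂/n₁)(n₃/n₂) = 1.5589 × 1.6034 = 2.4995.
θ_B(1→3) = arctan(2.4995) = 68.19°.

θ_B ≈ 68.19°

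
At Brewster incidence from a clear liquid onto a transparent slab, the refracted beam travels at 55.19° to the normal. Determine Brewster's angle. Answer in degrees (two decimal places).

Brewster's condition makes the reflected and refracted beams perpendicular: θ_B + θ_t = 90°.
θ_B = 90° − 55.19° = 34.81°.

θ_B ≈ 34.81°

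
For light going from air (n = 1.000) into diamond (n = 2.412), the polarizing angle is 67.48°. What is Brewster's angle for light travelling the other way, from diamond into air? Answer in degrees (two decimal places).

Reversing the direction swaps n₁ and n₂, so tan θ_B' = 1/tan θ_B and θ_B' = 90° − θ_B.
Hence θ_B' = 90° − 67.48° = 22.52°.

θ_B' ≈ 22.52°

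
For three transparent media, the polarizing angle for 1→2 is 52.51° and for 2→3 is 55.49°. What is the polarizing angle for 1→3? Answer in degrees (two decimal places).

θ_B ≈ 62.19°

n₂/n₁ = tan 52.51° = 1.3037 and n₃/n₂ = tan 55.49° = 1.4545.
n₃/n₁ = 1.8962. Then tan θ_B(1→3) = n₃/n₁, so θ_B(1→3) = arctan(1.8962) = 62.19°.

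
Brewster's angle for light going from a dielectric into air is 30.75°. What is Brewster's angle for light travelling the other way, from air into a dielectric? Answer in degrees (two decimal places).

Reversing the direction swaps n₁ and n₂, so tan θ_B' = 1/tan θ_B and θ_B' = 90° − θ_B.
Hence θ_B' = 90° − 30.75° = 59.25°.

θ_B' ≈ 59.25°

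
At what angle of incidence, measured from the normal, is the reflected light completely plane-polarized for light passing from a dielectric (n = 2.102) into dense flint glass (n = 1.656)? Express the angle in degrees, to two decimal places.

θ_B ≈ 38.23°

At Brewster's angle the reflected and refracted rays are perpendicular, which with Snell's law gives tan θ_B = n₂/n₁.
tan θ_B = n₂/n₁ = 1.656/2.102 = 0.7878.
θ_B = arctan(0.7878) = 38.23°.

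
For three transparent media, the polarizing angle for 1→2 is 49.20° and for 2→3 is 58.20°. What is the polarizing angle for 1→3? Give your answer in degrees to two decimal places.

θ_B ≈ 61.84°

tan θ_B(1→2) = n₂/n₁ = tan 49.20° = 1.1585.
tan θ_B(2→3) = n₃/n₂ = tan 58.20° = 1.6128.
Multiplying, n₃/n₁ = 1.1585 × 1.6128 = 1.8685, and θ_B(1→3) = arctan 1.8685 = 61.84°.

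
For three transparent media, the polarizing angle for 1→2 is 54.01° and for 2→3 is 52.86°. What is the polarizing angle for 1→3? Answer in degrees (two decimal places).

θ_B ≈ 61.19°

tan θ_B(1→2) = n₂/n₁ = tan 54.01° = 1.3769.
tan θ_B(2→3) = n₃/n₂ = tan 52.86° = 1.3203.
Multiplying, n₃/n₁ = 1.3769 × 1.3203 = 1.8179, and θ_B(1→3) = arctan 1.8179 = 61.19°.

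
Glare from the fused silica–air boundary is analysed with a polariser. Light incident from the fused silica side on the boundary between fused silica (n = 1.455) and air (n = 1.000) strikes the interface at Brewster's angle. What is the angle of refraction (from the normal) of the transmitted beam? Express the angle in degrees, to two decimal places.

First find Brewster's angle: tan θ_B = 1.000/1.455 = 0.6873, giving θ_B = 34.50°.
At Brewster's angle the reflected and refracted rays are perpendicular, so θ_t = 90° − θ_B = 90° − 34.50° = 55.50°.

θ_t ≈ 55.50°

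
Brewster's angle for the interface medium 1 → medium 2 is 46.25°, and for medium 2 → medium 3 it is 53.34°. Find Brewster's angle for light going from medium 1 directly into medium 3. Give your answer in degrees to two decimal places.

θ_B ≈ 54.53°

n₂/n₁ = tan 46.25° = 1.0446 and n₃/n₂ = tan 53.34° = 1.3436.
n₃/n₁ = 1.4035. Then tan θ_B(1→3) = n₃/n₁, so θ_B(1→3) = arctan(1.4035) = 54.53°.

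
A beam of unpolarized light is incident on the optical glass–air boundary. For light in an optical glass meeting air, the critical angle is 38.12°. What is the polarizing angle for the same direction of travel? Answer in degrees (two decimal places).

θ_B ≈ 31.69°

n₂/n₁ = sin θ_c = sin 38.12° = 0.6173.
tan θ_B equals the same ratio, so θ_B = arctan(0.6173) = 31.69°.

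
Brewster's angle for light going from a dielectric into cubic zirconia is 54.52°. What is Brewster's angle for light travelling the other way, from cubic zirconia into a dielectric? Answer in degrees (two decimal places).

θ_B' ≈ 35.48°

tan θ_B' = n₁/n₂ = 1/tan θ_B, so θ_B' = 90° − θ_B.
θ_B' = 90° − 54.52° = 35.48°.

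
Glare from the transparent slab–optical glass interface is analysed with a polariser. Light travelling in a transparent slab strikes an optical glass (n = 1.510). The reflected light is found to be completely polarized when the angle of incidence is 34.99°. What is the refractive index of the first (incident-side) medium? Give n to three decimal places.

n ≈ 2.157

At the Brewster angle, tan θ_B = n₂/n₁ with n₁ on the incident side (a transparent slab) and n₂ on the transmitted side (an optical glass).
n₁ = n₂ / tan θ_B = 1.510 / tan 34.99° = 2.157.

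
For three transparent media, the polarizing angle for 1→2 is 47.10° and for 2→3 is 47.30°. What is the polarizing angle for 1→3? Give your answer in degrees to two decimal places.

θ_B ≈ 49.39°

Each Brewster angle gives a ratio: n₂/n₁ = tan 47.10° = 1.0761, n₃/n₂ = tan 47.30° = 1.0837.
Multiplying, n₃/n₁ = 1.0761 × 1.0837 = 1.1662, and θ_B(1→3) = arctan 1.1662 = 49.39°.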